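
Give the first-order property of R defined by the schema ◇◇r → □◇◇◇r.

This is a Sahlqvist (Geach-type) schema ◇^2□^0r → □^1◇^3r.
Minimal-valuation argument: fix x; take any y with xR^2y and any z with xR^1z. Set V(r) to the set of worlds R-reachable from y in exactly 0 steps. Then □^0r holds at y, so the antecedent holds at x; validity forces ◇^3r at z, giving a w with zR^3w and yR^0w.
First-order correspondent: ∀x ∀y ∀z ((xR²y ∧ xRz) → ∃w (y = w ∧ zR³w)).

∀x ∀y ∀z ((xR²y ∧ xRz) → ∃w (y = w ∧ zR³w))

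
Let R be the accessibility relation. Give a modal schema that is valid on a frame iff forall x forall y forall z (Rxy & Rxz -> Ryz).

A defining formula is ◇r → □◇r (the 5 axiom).
Suppose ◇r→□◇r is valid. Take Rxy, Rxz and set V(r)={y}. Then ◇r at x, so □◇r at x, so ◇r at z, so some w with Rzw has r; w=y, i.e. Rzy. By symmetry of the argument, Ryz.

◇r → □◇r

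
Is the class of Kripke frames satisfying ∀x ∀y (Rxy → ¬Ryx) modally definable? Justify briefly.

No — not modally definable

If a class were modally definable it would be closed under surjective bounded morphisms (Goldblatt–Thomason).
The 3-cycle (worlds w0,w1,w2 with w0→w1→w2→w0) is asymmetric. Mapping every world to a single reflexive point • is a surjective bounded morphism, and the reflexive point is not asymmetric (R•• but asymmetry requires ¬R••).
So no modal formula (or set of formulas) defines exactly the asymmetric frames.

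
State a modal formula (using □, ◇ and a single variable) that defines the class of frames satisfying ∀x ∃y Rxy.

This is seriality; the standard corresponding axiom is D: □p → ◇p.

□p → ◇p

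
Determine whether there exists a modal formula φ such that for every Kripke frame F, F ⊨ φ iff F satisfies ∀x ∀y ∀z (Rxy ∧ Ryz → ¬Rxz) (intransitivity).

Any modally definable frame class is closed under surjective bounded morphisms.
The 5-cycle (worlds 0,1,2,3,4 with 0→1→2→3→4→0) is intransitive. Mapping every world to a single reflexive point • is a surjective bounded morphism; the reflexive point is not intransitive (R••∧R•• but R••).
So no modal formula (or set of formulas) defines exactly the intransitive frames.

No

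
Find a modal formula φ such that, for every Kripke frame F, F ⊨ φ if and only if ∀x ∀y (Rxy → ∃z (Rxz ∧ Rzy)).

A defining formula is □□p → □p (the C4 axiom).
Suppose □□p→□p is valid. Take Rxy and set V(p)={w : xR²w}. Then □□p at x, so □p at x, so p at y, i.e. ∃z(Rxz∧Rzy).

□□p → □p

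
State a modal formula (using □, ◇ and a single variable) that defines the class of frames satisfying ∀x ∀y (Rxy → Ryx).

The condition is symmetry. The B schema r → □◇r defines it.
Suppose r→□◇r is valid. Take Rxy and set V(r)={x}. Then r at x, so □◇r at x, so ◇r at y, so some z with Ryz has r; z=x, i.e. Ryx.

r → □◇r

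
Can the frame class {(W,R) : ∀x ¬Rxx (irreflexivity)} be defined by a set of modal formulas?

No — not modally definable

Modal frame validity is preserved under surjective bounded morphisms.
The 4-cycle (worlds s,t,u,v with s→t→u→v→s) is irreflexive, and the map sending every world to a single reflexive point • is a surjective bounded morphism (forth: every edge maps to (•,•); back: every world has a successor). So any modal formula valid on the 4-cycle is also valid on the reflexive point, which is not irreflexive.
Hence irreflexivity is not modally definable.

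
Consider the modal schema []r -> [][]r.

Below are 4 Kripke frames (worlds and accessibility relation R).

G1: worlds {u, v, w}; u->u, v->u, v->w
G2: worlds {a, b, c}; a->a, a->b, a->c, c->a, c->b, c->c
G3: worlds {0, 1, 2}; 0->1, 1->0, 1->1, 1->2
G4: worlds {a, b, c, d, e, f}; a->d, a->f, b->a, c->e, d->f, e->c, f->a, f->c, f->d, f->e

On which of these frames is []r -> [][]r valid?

This is the axiom for transitivity; its first-order frame correspondent is forall x forall y forall z (Rxy & Ryz -> Rxz).
G1: ✓.
G2: ✓.
G3: fails — R01 and R12 but not R02.
G4: fails — Rdf and Rfe but not Rde.

G1, G2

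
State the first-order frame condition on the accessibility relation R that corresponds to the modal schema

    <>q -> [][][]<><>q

forall x forall y forall z ((xRy & x R^3 z) -> exists w (y = w & z R^2 w))

This is a Sahlqvist (Geach-type) schema ◇^1□^0q → □^3◇^2q.
Minimal-valuation argument: fix x; take any y with xR^1y and any z with xR^3z. Set V(q) to the set of worlds R-reachable from y in exactly 0 steps. Then □^0q holds at y, so the antecedent holds at x; validity forces ◇^2q at z, giving a w with zR^2w and yR^0w.
First-order correspondent: forall x forall y forall z ((xRy & x R^3 z) -> exists w (y = w & z R^2 w)).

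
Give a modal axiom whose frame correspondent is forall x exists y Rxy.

□q → ◇q

The condition is seriality. The D schema □q → ◇q defines it.
Suppose □q→◇q is valid. At any x set V(q)=W. Then □q at x, so ◇q at x, so x has a successor.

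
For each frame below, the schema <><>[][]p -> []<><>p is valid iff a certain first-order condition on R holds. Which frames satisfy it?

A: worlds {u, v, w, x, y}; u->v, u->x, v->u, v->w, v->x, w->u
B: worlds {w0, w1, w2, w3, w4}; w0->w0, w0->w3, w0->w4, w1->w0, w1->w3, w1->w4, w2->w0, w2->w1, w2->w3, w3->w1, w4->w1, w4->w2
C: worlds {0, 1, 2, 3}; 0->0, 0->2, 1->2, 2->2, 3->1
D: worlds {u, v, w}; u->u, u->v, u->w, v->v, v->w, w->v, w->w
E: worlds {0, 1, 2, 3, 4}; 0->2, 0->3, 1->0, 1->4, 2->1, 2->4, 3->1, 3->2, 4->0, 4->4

B, C, D, E

The schema corresponds to a generalized confluence (Geach) condition: forall x forall y forall z ((x R^2 y & xRz) -> exists w (y R^2 w & z R^2 w)).
A: fails — uR²u, uRx but no t with uR²t and xR²t.
B: condition met.
C: condition met.
D: condition met.
E: condition met.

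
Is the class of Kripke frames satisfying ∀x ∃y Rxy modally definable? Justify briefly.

The condition is seriality. A defining modal formula is □p → ◇p.
Suppose □p→◇p is valid. At any x set V(p)=W. Then □p at x, so ◇p at x, so x has a successor.

Yes — defined by □p → ◇p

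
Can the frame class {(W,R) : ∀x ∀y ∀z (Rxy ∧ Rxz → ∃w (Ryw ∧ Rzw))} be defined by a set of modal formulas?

This is a Sahlqvist condition; the .2 axiom ◇□r → □◇r defines it.
Suppose ◇□r→□◇r is valid. Take Rxy, Rxz and set V(r)={w : Ryw}. Then □r at y so ◇□r at x, so □◇r at x, so ◇r at z, giving w with Rzw and Ryw.

Yes, by ◇□r → □◇r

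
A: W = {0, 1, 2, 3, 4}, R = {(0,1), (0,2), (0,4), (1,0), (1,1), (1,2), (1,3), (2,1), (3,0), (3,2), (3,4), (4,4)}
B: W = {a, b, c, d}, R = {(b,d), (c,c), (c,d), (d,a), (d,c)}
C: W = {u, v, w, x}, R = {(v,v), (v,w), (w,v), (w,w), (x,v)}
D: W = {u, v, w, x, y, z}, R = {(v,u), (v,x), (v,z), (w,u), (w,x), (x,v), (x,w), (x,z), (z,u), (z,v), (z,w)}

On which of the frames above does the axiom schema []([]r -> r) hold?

C

The schema corresponds to shift-reflexivity: forall x forall y (Rxy -> Ryy).
A: fails — R10 but not R00.
B: fails — Rcd but not Rdd.
C: satisfies the condition.
D: fails — Rxw but not Rww.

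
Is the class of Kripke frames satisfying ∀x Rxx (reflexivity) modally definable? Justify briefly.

The condition is reflexivity. A defining modal formula is □q → q.
Suppose □q→q is valid. At any x set V(q)={w : Rxw}. Then □q holds at x, so q holds at x, i.e. Rxx.

Definable; □q → q defines it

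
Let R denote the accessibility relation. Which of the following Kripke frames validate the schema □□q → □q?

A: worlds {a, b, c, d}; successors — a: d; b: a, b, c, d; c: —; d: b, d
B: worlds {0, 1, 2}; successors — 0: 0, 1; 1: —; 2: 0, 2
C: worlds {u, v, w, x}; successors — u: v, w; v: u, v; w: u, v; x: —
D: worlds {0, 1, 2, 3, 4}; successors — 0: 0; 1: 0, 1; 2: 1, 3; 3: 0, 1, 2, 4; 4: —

A, B

Frame correspondent (Sahlqvist): ∀x ∀y (Rxy → ∃z (Rxz ∧ Rzy)) — i.e. density.
A: holds.
B: holds.
C: fails — Ruw but no z with Ruz and Rzw.
D: fails — R34 but no z with R3z and Rz4.
Valid on: A, B.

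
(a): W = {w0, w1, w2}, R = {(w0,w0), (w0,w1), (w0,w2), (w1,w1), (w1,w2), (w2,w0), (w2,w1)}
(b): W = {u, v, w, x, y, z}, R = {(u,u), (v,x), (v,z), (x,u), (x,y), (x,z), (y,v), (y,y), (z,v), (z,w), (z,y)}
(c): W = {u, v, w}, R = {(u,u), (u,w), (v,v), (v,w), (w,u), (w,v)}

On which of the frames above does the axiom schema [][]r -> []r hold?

This is the axiom for density; its first-order frame correspondent is forall x forall y (Rxy -> exists z (Rxz & Rzy)).
(a): condition met.
(b): fails — Rvx but no t with Rvt and Rtx.
(c): condition met.

(a), (c)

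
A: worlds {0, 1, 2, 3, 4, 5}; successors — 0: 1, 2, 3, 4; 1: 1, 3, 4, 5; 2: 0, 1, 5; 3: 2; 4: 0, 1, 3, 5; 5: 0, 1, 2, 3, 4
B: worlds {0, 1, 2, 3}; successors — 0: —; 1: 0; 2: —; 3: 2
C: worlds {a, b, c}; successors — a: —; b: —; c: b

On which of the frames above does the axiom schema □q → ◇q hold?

A

This is the axiom for seriality; its first-order frame correspondent is ∀x ∃y Rxy.
A: condition met.
B: fails — world 0 has no successor.
C: fails — world a has no successor.
Valid on: A.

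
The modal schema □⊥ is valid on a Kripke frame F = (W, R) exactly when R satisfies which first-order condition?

emptiness of R

This is the Ver axiom.
It corresponds to emptiness of R: ∀x ∀y ¬Rxy.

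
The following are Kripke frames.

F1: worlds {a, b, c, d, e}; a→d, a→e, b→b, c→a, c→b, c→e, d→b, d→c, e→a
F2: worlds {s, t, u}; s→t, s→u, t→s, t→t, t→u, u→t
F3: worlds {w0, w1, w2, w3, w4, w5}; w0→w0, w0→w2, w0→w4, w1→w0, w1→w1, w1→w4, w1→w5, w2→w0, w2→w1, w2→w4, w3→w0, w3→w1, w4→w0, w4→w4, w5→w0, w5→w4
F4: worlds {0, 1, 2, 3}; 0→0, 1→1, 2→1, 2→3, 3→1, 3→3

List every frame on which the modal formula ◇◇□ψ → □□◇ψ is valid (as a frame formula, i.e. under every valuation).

The schema corresponds to a generalized confluence (Geach) condition: ∀x ∀y ∀z ((xR²y ∧ xR²z) → ∃w (yRw ∧ zRw)).
F1: fails — aR²a, aR²b but no w with aRw and bRw.
F2: condition met.
F3: condition met.
F4: condition met.
Valid on: F2, F3, F4.

F2, F3, F4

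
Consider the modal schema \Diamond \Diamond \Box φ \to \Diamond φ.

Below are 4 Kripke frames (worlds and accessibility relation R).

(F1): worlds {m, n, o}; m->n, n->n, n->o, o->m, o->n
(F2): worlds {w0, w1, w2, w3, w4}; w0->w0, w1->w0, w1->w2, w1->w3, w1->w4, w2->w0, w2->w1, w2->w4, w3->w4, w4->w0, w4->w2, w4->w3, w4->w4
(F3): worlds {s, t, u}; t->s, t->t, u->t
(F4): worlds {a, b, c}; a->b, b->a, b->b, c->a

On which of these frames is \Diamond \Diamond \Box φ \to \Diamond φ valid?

The schema corresponds to a generalized confluence (Geach) condition: \forall x \forall y (x R^2 y \to \exists w (yRw \wedge xRw)).
(F1): condition met.
(F2): fails — w3R²w0 but no w with w0Rw and w3Rw.
(F3): fails — tR²s but no w with sRw and tRw.
(F4): condition met.
Valid on: (F1), (F4).

(F1), (F4)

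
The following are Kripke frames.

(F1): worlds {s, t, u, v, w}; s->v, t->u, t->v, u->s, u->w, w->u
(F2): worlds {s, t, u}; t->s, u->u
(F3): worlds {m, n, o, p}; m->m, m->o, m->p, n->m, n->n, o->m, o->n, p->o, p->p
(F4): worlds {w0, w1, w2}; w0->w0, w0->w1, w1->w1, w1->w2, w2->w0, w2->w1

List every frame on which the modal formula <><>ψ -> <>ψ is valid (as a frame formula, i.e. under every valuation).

The schema corresponds to a generalized confluence (Geach) condition: forall x forall y (x R^2 y -> exists w (y = w & xRw)).
(F1): fails — tR²s but no w* with s=w* and tRw*.
(F2): ✓.
(F3): fails — mR²n but no w with n=w and mRw.
(F4): fails — w0R²w2 but no w with w2=w and w0Rw.

(F2)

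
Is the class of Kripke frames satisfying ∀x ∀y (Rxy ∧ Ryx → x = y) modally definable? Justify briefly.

No

If a class were modally definable it would be closed under surjective bounded morphisms (Goldblatt–Thomason).
The 8-cycle (worlds a,b,c,d,e,f,g,h with a→b→c→d→e→f→g→h→a) is antisymmetric. Sending even-indexed worlds to a and odd-indexed worlds to b is a surjective bounded morphism onto the two-world frame with a↔b, which is not antisymmetric.
So the class is not modally definable.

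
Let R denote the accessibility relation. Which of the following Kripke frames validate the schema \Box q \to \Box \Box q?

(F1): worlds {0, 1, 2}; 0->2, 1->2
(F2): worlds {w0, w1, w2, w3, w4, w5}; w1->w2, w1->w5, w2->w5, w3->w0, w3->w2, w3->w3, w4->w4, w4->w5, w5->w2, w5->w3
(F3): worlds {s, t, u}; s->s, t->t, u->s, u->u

The schema corresponds to transitivity: \forall x \forall y \forall z (Rxy \wedge Ryz \to Rxz).
(F1): satisfies the condition.
(F2): fails — Rw1w5 and Rw5w3 but not Rw1w3.
(F3): satisfies the condition.
Valid on: (F1), (F3).

(F1), (F3)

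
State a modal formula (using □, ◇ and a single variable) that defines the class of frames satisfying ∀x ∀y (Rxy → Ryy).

□(□s → s)

The condition is shift-reflexivity. The T□ schema □(□s → s) defines it.
Suppose □(□s→s) is valid. Take Rxy and set V(s)={w : Ryw}. Then at y, □s holds; since □(□s→s) at x, □s→s at y, so s at y, i.e. Ryy.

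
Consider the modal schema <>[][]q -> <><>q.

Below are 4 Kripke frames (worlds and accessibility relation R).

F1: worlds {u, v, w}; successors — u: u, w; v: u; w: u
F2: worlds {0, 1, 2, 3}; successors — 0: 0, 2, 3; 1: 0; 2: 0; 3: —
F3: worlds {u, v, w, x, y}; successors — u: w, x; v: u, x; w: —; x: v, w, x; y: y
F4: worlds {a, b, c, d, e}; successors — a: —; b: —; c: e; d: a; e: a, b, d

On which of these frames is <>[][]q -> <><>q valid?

F1

Frame correspondent (Sahlqvist): forall x forall y (xRy -> exists w (y R^2 w & x R^2 w)) — i.e. a generalized confluence (Geach) condition.
F1: holds.
F2: fails — 0R3 but no w with 3R²w and 0R²w.
F3: fails — uRw but no t with wR²t and uR²t.
F4: fails — dRa but no w with aR²w and dR²w.
Valid on: F1.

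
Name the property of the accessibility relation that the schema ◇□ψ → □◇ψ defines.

convergence: ∀x ∀y ∀z (Rxy ∧ Rxz → ∃w (Ryw ∧ Rzw))

Suppose ◇□ψ→□◇ψ is valid. Take Rxy, Rxz and set V(ψ)={w : Ryw}. Then □ψ at y so ◇□ψ at x, so □◇ψ at x, so ◇ψ at z, giving w with Rzw and Ryw.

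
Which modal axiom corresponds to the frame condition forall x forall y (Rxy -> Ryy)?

A defining formula is □(□p → p) (the T□ axiom).
Suppose □(□p→p) is valid. Take Rxy and set V(p)={w : Ryw}. Then at y, □p holds; since □(□p→p) at x, □p→p at y, so p at y, i.e. Ryy.

□(□p → p)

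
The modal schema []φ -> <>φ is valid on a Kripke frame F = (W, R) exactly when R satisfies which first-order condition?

This schema is the D axiom.
It corresponds to seriality: forall x exists y Rxy.

seriality: forall x exists y Rxy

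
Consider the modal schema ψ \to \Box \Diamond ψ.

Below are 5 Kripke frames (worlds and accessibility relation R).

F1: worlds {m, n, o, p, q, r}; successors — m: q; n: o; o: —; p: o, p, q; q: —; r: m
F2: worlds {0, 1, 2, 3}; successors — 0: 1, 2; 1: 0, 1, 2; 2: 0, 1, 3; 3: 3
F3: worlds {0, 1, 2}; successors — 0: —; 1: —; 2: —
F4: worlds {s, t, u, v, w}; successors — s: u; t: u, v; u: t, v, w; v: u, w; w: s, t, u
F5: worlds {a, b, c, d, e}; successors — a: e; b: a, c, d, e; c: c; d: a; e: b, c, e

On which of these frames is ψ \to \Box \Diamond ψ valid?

F3

The schema corresponds to symmetry: \forall x \forall y (Rxy \to Ryx).
F1: fails — Rrm but not Rmr.
F2: fails — R23 but not R32.
F3: ✓.
F4: fails — Rwt but not Rtw.
F5: fails — Rbc but not Rcb.
Valid on: F3.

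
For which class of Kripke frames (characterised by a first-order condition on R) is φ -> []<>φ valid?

Suppose φ→□◇φ is valid. Take Rxy and set V(φ)={x}. Then φ at x, so □◇φ at x, so ◇φ at y, so some z with Ryz has φ; z=x, i.e. Ryx.
Conversely, any frame satisfying forall x forall y (Rxy -> Ryx) validates the schema.
So the correspondent is symmetry.

Symmetry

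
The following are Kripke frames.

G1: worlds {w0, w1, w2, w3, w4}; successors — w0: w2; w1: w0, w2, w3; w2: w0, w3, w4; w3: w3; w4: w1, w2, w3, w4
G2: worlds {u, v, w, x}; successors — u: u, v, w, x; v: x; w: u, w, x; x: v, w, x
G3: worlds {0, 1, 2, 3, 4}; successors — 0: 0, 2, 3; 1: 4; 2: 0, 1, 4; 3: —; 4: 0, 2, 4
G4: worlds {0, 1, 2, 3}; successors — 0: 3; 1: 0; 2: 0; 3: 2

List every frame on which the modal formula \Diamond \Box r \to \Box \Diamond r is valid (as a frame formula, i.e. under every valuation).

This is the axiom for convergence; its first-order frame correspondent is \forall x \forall y \forall z (Rxy \wedge Rxz \to \exists w (Ryw \wedge Rzw)).
G1: fails — Rw1w2 and Rw1w0 but w2 and w0 have no common successor.
G2: ✓.
G3: fails — R00 and R03 but 0 and 3 have no common successor.
G4: ✓.

G2, G4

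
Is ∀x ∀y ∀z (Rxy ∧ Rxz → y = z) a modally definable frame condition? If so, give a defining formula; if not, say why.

Yes: it is partial functionality, defined by the CD schema ◇r → □r.
Suppose ◇r→□r is valid. Take Rxy, Rxz and set V(r)={y}. Then ◇r at x, so □r at x, so r at z, i.e. z=y.

Definable; ◇r → □r defines it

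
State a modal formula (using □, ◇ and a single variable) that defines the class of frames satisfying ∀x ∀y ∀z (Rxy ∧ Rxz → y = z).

◇r → □r

A defining formula is ◇r → □r (the CD axiom).
Suppose ◇r→□r is valid. Take Rxy, Rxz and set V(r)={y}. Then ◇r at x, so □r at x, so r at z, i.e. z=y.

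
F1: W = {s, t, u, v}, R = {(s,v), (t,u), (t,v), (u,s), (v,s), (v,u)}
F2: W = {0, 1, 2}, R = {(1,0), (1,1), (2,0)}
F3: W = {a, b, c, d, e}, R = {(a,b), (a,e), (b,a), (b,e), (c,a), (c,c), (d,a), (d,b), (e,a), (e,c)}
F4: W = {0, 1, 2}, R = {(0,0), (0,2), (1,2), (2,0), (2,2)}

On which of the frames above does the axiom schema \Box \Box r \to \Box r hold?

Frame correspondent (Sahlqvist): \forall x \forall y (Rxy \to \exists z (Rxz \wedge Rzy)) — i.e. density.
F1: fails — Rtv but no z with Rtz and Rzv.
F2: fails — R20 but no z with R2z and Rz0.
F3: fails — Rab but no z with Raz and Rzb.
F4: holds.
Valid on: F4.

F4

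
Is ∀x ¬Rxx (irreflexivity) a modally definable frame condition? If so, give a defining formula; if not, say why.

Not definable by any modal formula

If a class were modally definable it would be closed under surjective bounded morphisms (Goldblatt–Thomason).
The 2-cycle (worlds 0,1 with 0→1→0) is irreflexive, and the map sending every world to a single reflexive point • is a surjective bounded morphism (forth: every edge maps to (•,•); back: every world has a successor). So any modal formula valid on the 2-cycle is also valid on the reflexive point, which is not irreflexive.
So no modal formula (or set of formulas) defines exactly the irreflexive frames.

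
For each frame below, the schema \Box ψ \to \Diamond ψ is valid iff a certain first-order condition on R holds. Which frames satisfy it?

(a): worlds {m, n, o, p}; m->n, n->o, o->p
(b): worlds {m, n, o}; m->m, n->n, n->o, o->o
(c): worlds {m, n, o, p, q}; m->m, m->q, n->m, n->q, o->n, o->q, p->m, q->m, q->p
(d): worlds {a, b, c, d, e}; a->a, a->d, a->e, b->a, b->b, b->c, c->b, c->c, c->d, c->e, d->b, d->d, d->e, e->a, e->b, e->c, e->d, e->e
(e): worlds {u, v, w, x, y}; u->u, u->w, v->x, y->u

(b), (c), (d)

Frame correspondent (Sahlqvist): \forall x \exists y Rxy — i.e. seriality.
(a): fails — world p has no successor.
(b): condition met.
(c): condition met.
(d): condition met.
(e): fails — world w has no successor.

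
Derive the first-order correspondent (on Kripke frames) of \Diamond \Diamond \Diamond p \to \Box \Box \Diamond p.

This is a Sahlqvist (Geach-type) schema ◇^3□^0p → □^2◇^1p.
Minimal-valuation argument: fix x; take any y with xR^3y and any z with xR^2z. Set V(p) to the set of worlds R-reachable from y in exactly 0 steps. Then □^0p holds at y, so the antecedent holds at x; validity forces ◇^1p at z, giving a w with zR^1w and yR^0w.
First-order correspondent: \forall x \forall y \forall z ((x R^3 y \wedge x R^2 z) \to \exists w (y = w \wedge zRw)).

\forall x \forall y \forall z ((x R^3 y \wedge x R^2 z) \to \exists w (y = w \wedge zRw))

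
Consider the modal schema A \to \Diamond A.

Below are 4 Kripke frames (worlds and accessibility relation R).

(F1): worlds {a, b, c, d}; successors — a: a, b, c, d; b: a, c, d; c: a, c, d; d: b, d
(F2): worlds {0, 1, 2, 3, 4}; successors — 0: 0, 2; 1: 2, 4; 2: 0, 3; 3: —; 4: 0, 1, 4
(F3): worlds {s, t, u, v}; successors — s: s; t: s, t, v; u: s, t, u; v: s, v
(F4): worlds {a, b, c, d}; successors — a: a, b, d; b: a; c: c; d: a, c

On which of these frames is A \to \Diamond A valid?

(F3)

This is the axiom for reflexivity; its first-order frame correspondent is \forall x Rxx.
(F1): fails — world b does not see itself.
(F2): fails — world 1 does not see itself.
(F3): ✓.
(F4): fails — world b does not see itself.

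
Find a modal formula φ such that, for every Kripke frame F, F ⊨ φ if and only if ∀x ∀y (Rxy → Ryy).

The condition is shift-reflexivity. The T□ schema □(□q → q) defines it.

□(□q → q)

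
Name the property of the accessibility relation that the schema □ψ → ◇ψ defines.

seriality

This is the D axiom.
Its frame correspondent is seriality — ∀x ∃y Rxy.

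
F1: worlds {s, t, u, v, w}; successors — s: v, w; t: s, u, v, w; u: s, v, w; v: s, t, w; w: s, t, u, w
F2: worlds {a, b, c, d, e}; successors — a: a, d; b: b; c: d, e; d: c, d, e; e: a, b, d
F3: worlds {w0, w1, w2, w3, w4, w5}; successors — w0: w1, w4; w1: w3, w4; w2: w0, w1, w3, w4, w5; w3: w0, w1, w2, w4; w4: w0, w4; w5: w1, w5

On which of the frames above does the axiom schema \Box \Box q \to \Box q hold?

Frame correspondent (Sahlqvist): \forall x \forall y (Rxy \to \exists z (Rxz \wedge Rzy)) — i.e. density.
F1: fails — Rsv but no z with Rsz and Rzv.
F2: ✓.
F3: fails — Rw1w3 but no z with Rw1z and Rzw3.
Valid on: F2.

F2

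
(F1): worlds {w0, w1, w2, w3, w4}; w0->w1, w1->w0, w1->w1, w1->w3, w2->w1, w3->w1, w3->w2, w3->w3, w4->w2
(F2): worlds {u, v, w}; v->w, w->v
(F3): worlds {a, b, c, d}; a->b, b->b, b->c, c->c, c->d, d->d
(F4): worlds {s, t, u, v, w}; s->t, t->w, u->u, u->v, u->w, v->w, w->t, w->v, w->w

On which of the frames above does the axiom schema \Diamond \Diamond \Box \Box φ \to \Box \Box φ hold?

Frame correspondent (Sahlqvist): \forall x \forall y \forall z ((x R^2 y \wedge x R^2 z) \to \exists w (y R^2 w \wedge z = w)) — i.e. a generalized confluence (Geach) condition.
(F1): fails — w1R²w0, w1R²w2 but no w with w0R²w and w2=w.
(F2): ✓.
(F3): fails — aR²c, aR²b but no w with cR²w and b=w.
(F4): fails — uR²t, uR²u but no w* with tR²w* and u=w*.
Valid on: (F2).

(F2)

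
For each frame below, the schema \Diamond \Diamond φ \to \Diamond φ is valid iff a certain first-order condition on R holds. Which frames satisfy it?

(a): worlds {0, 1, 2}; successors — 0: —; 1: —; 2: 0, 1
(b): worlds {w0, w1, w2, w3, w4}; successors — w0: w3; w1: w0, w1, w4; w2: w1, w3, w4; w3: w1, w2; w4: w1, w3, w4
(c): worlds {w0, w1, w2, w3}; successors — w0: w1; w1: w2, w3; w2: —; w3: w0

Frame correspondent (Sahlqvist): \forall x \forall y \forall z (Rxy \wedge Ryz \to Rxz) — i.e. transitivity.
(a): condition met.
(b): fails — Rw1w0 and Rw0w3 but not Rw1w3.
(c): fails — Rw0w1 and Rw1w2 but not Rw0w2.
Valid on: (a).

(a)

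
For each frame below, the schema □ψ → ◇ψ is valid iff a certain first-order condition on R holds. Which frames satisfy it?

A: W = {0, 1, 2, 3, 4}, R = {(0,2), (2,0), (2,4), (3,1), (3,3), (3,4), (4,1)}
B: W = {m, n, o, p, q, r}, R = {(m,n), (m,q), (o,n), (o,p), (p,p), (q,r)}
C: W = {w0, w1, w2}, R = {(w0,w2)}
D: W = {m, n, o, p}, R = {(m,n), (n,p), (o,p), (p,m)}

Frame correspondent (Sahlqvist): ∀x ∃y Rxy — i.e. seriality.
A: fails — world 1 has no successor.
B: fails — world n has no successor.
C: fails — world w1 has no successor.
D: satisfies the condition.

D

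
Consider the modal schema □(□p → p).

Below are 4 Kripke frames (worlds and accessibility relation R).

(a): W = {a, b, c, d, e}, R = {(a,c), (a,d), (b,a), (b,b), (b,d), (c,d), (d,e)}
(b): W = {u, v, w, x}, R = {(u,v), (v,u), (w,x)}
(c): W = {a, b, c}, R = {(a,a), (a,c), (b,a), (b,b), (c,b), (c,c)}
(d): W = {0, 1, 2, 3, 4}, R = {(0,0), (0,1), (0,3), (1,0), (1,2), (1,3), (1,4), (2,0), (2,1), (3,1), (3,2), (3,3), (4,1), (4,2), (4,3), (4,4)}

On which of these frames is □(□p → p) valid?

This is the axiom for shift-reflexivity; its first-order frame correspondent is ∀x ∀y (Rxy → Ryy).
(a): fails — Rde but not Ree.
(b): fails — Ruv but not Rvv.
(c): ✓.
(d): fails — R32 but not R22.
Valid on: (c).

(c)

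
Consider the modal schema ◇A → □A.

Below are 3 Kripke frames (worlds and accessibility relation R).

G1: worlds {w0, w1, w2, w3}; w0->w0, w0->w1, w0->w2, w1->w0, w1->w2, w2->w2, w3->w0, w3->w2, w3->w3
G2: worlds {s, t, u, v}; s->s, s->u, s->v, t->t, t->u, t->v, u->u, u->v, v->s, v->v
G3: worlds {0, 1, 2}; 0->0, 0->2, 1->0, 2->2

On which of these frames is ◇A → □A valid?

none

The schema corresponds to partial functionality: ∀x ∀y ∀z (Rxy ∧ Rxz → y = z).
G1: fails — w0 sees both w0 and w1.
G2: fails — s sees both s and u.
G3: fails — 0 sees both 0 and 2.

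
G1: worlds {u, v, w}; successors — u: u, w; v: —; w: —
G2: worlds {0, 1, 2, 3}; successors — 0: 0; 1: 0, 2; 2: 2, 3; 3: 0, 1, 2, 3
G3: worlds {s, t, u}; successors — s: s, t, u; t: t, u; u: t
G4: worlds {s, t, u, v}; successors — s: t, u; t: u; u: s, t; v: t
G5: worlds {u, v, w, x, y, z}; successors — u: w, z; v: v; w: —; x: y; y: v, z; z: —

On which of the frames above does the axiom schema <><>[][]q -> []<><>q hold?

Frame correspondent (Sahlqvist): forall x forall y forall z ((x R^2 y & xRz) -> exists w (y R^2 w & z R^2 w)) — i.e. a generalized confluence (Geach) condition.
G1: fails — uR²u, uRw but no t with uR²t and wR²t.
G2: condition met.
G3: condition met.
G4: condition met.
G5: fails — xR²z, xRy but no t with zR²t and yR²t.
Valid on: G2, G3, G4.

G2, G3, G4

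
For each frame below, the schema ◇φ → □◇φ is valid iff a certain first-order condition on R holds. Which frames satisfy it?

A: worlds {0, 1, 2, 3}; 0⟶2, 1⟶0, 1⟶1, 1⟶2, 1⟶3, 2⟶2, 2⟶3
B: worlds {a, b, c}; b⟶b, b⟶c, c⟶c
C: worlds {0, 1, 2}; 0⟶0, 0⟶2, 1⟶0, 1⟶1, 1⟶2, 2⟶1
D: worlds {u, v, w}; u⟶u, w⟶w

D

Frame correspondent (Sahlqvist): ∀x ∀y ∀z (Rxy ∧ Rxz → Ryz) — i.e. the Euclidean property.
A: fails — R10 and R10 but not R00.
B: fails — Rbc and Rbb but not Rcb.
C: fails — R02 and R00 but not R20.
D: ✓.
Valid on: D.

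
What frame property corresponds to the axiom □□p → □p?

density: ∀x ∀y (Rxy → ∃z (Rxz ∧ Rzy))

This schema is the C4 axiom.
It corresponds to density: ∀x ∀y (Rxy → ∃z (Rxz ∧ Rzy)).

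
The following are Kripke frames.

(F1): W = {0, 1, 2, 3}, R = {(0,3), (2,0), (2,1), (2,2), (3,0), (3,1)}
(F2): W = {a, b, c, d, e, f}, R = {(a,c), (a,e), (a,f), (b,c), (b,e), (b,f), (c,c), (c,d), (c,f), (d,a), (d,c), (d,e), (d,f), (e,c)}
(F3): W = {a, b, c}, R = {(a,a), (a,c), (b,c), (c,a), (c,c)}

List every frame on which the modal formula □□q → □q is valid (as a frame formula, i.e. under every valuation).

This is the axiom for density; its first-order frame correspondent is ∀x ∀y (Rxy → ∃z (Rxz ∧ Rzy)).
(F1): fails — R31 but no z with R3z and Rz1.
(F2): fails — Rae but no z with Raz and Rze.
(F3): satisfies the condition.

(F3)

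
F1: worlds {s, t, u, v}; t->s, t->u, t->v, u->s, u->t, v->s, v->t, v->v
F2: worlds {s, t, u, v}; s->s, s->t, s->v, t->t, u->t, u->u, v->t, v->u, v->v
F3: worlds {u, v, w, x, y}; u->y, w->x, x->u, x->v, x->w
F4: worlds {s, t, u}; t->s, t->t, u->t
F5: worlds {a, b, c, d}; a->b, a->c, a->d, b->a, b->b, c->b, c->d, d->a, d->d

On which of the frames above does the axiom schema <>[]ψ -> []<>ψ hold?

Frame correspondent (Sahlqvist): forall x forall y forall z (Rxy & Rxz -> exists w (Ryw & Rzw)) — i.e. convergence.
F1: fails — Rtv and Rts but v and s have no common successor.
F2: holds.
F3: fails — Ruy and Ruy but y and y have no common successor.
F4: fails — Rtt and Rts but t and s have no common successor.
F5: holds.
Valid on: F2, F5.

F2, F5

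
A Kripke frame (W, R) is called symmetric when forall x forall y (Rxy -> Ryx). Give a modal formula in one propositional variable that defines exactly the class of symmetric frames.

r → □◇r

The condition is symmetry. The B schema r → □◇r defines it.
Suppose r→□◇r is valid. Take Rxy and set V(r)={x}. Then r at x, so □◇r at x, so ◇r at y, so some z with Ryz has r; z=x, i.e. Ryx.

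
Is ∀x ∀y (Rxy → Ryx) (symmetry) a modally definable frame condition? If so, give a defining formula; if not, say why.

Yes: it is symmetry, defined by the B schema p → □◇p.

Yes, by p → □◇p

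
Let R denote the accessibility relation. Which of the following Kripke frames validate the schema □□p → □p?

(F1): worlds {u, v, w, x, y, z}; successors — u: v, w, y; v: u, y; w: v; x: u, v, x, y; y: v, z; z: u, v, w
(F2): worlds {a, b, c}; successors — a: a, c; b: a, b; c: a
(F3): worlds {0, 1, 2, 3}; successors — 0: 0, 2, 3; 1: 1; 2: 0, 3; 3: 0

(F2), (F3)

Frame correspondent (Sahlqvist): ∀x ∀y (Rxy → ∃z (Rxz ∧ Rzy)) — i.e. density.
(F1): fails — Ruw but no t with Rut and Rtw.
(F2): satisfies the condition.
(F3): satisfies the condition.
Valid on: (F2), (F3).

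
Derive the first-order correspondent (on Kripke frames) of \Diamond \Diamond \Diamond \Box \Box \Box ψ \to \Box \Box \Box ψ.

This is a Sahlqvist (Geach-type) schema ◇^3□^3ψ → □^3◇^0ψ.
First-order correspondent: \forall x \forall y \forall z ((x R^3 y \wedge x R^3 z) \to \exists w (y R^3 w \wedge z = w)).

\forall x \forall y \forall z ((x R^3 y \wedge x R^3 z) \to \exists w (y R^3 w \wedge z = w))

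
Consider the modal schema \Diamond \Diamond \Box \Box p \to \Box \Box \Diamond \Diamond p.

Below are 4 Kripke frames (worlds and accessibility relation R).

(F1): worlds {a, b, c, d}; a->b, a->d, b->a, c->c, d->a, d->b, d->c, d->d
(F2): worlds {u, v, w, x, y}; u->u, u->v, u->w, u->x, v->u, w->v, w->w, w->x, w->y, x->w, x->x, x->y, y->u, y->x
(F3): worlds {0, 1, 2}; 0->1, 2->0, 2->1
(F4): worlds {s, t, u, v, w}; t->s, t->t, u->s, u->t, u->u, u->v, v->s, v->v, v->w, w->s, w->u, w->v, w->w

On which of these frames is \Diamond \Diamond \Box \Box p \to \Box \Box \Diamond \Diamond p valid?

(F2)

Frame correspondent (Sahlqvist): \forall x \forall y \forall z ((x R^2 y \wedge x R^2 z) \to \exists w (y R^2 w \wedge z R^2 w)) — i.e. a generalized confluence (Geach) condition.
(F1): fails — aR²b, aR²c but no w with bR²w and cR²w.
(F2): ✓.
(F3): fails — 2R²1, 2R²1 but no w with 1R²w and 1R²w.
(F4): fails — tR²s, tR²s but no w* with sR²w* and sR²w*.
Valid on: (F2).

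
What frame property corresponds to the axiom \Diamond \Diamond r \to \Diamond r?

transitivity: \forall x \forall y \forall z (Rxy \wedge Ryz \to Rxz)

Equivalently (dual form): □r → □□r.
Suppose □r→□□r is valid. Take Rxy, Ryz and set V(r)={w : Rxw}. Then □r at x, so □□r at x, so □r at y, so r at z, i.e. Rxz.
The converse is a direct semantic check.
So the correspondent is transitivity.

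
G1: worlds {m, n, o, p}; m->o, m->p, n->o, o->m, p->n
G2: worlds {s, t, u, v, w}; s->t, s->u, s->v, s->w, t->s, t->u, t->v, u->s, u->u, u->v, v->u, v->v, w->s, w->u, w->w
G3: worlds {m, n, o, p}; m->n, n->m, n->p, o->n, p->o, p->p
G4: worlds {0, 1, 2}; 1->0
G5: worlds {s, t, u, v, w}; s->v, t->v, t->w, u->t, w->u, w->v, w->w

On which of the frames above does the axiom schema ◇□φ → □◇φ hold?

Frame correspondent (Sahlqvist): ∀x ∀y ∀z (Rxy ∧ Rxz → ∃w (Ryw ∧ Rzw)) — i.e. convergence.
G1: fails — Rmo and Rmp but o and p have no common successor.
G2: ✓.
G3: fails — Rnm and Rnp but m and p have no common successor.
G4: fails — R10 and R10 but 0 and 0 have no common successor.
G5: fails — Rsv and Rsv but v and v have no common successor.

G2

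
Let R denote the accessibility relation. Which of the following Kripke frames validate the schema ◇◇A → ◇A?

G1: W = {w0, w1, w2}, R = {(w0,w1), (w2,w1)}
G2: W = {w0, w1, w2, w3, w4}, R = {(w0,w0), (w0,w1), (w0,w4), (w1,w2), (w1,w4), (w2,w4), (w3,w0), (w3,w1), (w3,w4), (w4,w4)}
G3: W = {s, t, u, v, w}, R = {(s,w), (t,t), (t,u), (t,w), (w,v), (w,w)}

G1

Frame correspondent (Sahlqvist): ∀x ∀y ∀z (Rxy ∧ Ryz → Rxz) — i.e. transitivity.
G1: ✓.
G2: fails — Rw3w1 and Rw1w2 but not Rw3w2.
G3: fails — Rtw and Rwv but not Rtv.
Valid on: G1.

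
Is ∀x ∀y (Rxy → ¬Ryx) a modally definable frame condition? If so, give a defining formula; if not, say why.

No — not modally definable

Any modally definable frame class is closed under surjective bounded morphisms.
The 5-cycle (worlds a,b,c,d,e with a→b→c→d→e→a) is asymmetric. Mapping every world to a single reflexive point • is a surjective bounded morphism, and the reflexive point is not asymmetric (R•• but asymmetry requires ¬R••).
So the class is not modally definable.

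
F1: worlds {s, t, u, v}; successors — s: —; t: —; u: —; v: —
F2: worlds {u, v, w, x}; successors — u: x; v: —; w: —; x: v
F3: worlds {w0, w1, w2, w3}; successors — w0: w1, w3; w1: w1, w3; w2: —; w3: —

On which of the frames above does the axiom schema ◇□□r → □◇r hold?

The schema corresponds to a generalized confluence (Geach) condition: ∀x ∀y ∀z ((xRy ∧ xRz) → ∃w (yR²w ∧ zRw)).
F1: ✓.
F2: fails — uRx, uRx but no t with xR²t and xRt.
F3: fails — w0Rw1, w0Rw3 but no w with w1R²w and w3Rw.

F1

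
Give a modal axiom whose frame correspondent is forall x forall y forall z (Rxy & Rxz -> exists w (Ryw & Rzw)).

◇□s → □◇s

The condition is convergence. The .2 schema ◇□s → □◇s defines it.
Suppose ◇□s→□◇s is valid. Take Rxy, Rxz and set V(s)={w : Ryw}. Then □s at y so ◇□s at x, so □◇s at x, so ◇s at z, giving w with Rzw and Ryw.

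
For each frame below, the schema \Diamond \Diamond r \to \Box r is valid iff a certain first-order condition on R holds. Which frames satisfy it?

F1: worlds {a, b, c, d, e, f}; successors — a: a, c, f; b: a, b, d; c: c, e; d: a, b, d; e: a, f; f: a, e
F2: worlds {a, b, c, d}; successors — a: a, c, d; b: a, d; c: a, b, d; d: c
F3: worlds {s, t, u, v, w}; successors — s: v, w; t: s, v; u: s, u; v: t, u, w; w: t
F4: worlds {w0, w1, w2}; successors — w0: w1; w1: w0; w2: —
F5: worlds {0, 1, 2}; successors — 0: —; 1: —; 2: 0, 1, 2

none

The schema corresponds to a generalized confluence (Geach) condition: \forall x \forall y \forall z ((x R^2 y \wedge xRz) \to \exists w (y = w \wedge z = w)).
F1: fails — aR²a, aRc but a ≠ c.
F2: fails — aR²a, aRc but a ≠ c.
F3: fails — sR²t, sRv but t ≠ v.
F4: fails — w0R²w0, w0Rw1 but w0 ≠ w1.
F5: fails — 2R²0, 2R1 but 0 ≠ 1.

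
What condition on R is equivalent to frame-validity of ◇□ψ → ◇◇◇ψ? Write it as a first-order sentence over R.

∀x ∀y (xRy → ∃w (yRw ∧ xR³w))

This is a Sahlqvist (Geach-type) schema ◇^1□^1ψ → □^0◇^3ψ.
First-order correspondent: ∀x ∀y (xRy → ∃w (yRw ∧ xR³w)).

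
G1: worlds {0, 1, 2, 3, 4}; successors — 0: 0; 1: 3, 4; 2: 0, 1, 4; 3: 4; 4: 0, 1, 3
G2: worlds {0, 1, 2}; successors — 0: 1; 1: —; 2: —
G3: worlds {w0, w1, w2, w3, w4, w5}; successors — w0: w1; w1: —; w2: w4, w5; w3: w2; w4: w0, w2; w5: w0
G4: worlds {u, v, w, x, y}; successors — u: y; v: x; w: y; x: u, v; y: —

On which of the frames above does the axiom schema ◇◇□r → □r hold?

G2

This is the axiom for a generalized confluence (Geach) condition; its first-order frame correspondent is ∀x ∀y ∀z ((xR²y ∧ xRz) → ∃w (yRw ∧ z = w)).
G1: fails — 1R²0, 1R3 but no w with 0Rw and 3=w.
G2: holds.
G3: fails — w2R²w0, w2Rw4 but no w with w0Rw and w4=w.
G4: fails — vR²u, vRx but no t with uRt and x=t.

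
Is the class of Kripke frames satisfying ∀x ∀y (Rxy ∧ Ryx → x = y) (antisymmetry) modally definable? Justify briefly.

Any modally definable frame class is closed under surjective bounded morphisms.
The 8-cycle (worlds a,b,c,d,e,f,g,h with a→b→c→d→e→f→g→h→a) is antisymmetric. Sending even-indexed worlds to • and odd-indexed worlds to ∘ is a surjective bounded morphism onto the two-world frame with •↔∘, which is not antisymmetric.
Hence antisymmetry is not modally definable.

No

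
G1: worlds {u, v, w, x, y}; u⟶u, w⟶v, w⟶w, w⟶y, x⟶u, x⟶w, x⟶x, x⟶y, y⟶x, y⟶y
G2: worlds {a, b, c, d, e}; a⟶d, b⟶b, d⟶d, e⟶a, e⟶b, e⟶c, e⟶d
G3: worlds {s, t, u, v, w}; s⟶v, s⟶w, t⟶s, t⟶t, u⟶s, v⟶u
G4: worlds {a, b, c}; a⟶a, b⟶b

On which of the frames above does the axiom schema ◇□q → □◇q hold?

G4

This is the axiom for convergence; its first-order frame correspondent is ∀x ∀y ∀z (Rxy ∧ Rxz → ∃w (Ryw ∧ Rzw)).
G1: fails — Rww and Rwv but w and v have no common successor.
G2: fails — Reb and Rea but b and a have no common successor.
G3: fails — Rsv and Rsw but v and w have no common successor.
G4: ✓.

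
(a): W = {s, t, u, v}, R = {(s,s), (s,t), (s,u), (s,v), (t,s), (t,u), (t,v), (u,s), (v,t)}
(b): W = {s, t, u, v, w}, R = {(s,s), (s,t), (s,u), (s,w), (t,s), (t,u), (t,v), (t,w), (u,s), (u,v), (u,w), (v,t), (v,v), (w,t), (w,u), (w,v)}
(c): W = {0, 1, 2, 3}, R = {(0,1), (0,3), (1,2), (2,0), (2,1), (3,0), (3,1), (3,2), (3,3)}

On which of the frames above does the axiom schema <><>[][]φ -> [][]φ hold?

This is the axiom for a generalized confluence (Geach) condition; its first-order frame correspondent is forall x forall y forall z ((x R^2 y & x R^2 z) -> exists w (y R^2 w & z = w)).
(a): fails — sR²v, sR²t but no w with vR²w and t=w.
(b): ✓.
(c): fails — 0R²1, 0R²2 but no w with 1R²w and 2=w.
Valid on: (b).

(b)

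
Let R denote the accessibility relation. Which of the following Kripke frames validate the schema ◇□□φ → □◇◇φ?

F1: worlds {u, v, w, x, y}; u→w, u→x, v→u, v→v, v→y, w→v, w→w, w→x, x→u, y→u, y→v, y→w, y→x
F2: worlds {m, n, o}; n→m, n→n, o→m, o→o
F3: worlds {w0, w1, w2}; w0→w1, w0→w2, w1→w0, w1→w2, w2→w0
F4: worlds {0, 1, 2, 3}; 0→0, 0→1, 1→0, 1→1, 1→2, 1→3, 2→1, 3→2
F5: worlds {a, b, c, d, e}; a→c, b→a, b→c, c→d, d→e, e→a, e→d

F1, F3, F4

This is the axiom for a generalized confluence (Geach) condition; its first-order frame correspondent is ∀x ∀y ∀z ((xRy ∧ xRz) → ∃w (yR²w ∧ zR²w)).
F1: condition met.
F2: fails — nRm, nRm but no w with mR²w and mR²w.
F3: condition met.
F4: condition met.
F5: fails — bRa, bRc but no w with aR²w and cR²w.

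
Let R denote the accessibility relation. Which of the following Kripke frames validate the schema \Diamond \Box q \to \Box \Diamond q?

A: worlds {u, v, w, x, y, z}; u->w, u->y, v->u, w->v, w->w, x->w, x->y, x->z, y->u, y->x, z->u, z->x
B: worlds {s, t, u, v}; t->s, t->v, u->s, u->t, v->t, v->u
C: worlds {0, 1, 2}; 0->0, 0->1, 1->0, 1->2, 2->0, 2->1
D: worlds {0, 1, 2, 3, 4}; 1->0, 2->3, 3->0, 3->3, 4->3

C

This is the axiom for convergence; its first-order frame correspondent is \forall x \forall y \forall z (Rxy \wedge Rxz \to \exists w (Ryw \wedge Rzw)).
A: fails — Ruw and Ruy but w and y have no common successor.
B: fails — Rtv and Rts but v and s have no common successor.
C: satisfies the condition.
D: fails — R10 and R10 but 0 and 0 have no common successor.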